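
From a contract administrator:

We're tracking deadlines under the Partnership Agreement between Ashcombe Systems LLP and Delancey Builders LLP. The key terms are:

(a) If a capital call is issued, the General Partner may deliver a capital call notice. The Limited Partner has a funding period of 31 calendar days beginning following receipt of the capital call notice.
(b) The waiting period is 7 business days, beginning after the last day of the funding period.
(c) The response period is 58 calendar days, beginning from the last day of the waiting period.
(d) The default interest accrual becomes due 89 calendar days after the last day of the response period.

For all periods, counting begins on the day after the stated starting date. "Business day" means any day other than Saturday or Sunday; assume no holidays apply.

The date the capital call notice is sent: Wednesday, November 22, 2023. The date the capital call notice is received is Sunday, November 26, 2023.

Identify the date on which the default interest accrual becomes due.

The last day of the funding period: November 26, 2023 + 31 days = December 27, 2023.
The last day of the waiting period: 7 business days after Wednesday, December 27, 2023, skipping weekends — Dec 28, Dec 29, Jan 1, Jan 2, Jan 3, Jan 4, Jan 5 — lands on Friday, January 5, 2024.
Adding 58 calendar days to January 5, 2024 gives March 3, 2024, which is the last day of the response period.
Adding 89 calendar days to March 3, 2024 gives May 31, 2024, which is the date on which the default interest accrual becomes due.

May 31, 2024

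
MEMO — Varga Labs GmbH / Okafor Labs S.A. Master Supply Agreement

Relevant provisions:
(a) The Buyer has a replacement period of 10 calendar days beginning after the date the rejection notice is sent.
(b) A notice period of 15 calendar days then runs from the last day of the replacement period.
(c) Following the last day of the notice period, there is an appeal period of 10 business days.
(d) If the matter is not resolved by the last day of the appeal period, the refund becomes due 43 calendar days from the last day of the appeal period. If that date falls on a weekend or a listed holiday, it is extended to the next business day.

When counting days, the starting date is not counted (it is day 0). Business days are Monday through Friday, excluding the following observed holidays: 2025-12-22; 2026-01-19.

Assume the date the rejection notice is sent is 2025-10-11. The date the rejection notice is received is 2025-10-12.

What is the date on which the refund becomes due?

The last day of the replacement period: 2025-10-11 + 10 days = 2025-10-21.
The last day of the notice period: 15 calendar days after 2025-10-21 is 2025-11-05.
The last day of the appeal period: counting 10 business days from Wednesday, 2025-11-05 (Nov 6, Nov 7, Nov 10, Nov 11, Nov 12, Nov 13, Nov 14, Nov 17, Nov 18, Nov 19, skipping weekends) reaches Wednesday, 2025-11-19.
Adding 43 calendar days to 2025-11-19 gives 2026-01-01, which is the date on which the refund becomes due. 2026-01-01 is a Thursday and is not a listed holiday, so no roll-forward applies.

2026-01-01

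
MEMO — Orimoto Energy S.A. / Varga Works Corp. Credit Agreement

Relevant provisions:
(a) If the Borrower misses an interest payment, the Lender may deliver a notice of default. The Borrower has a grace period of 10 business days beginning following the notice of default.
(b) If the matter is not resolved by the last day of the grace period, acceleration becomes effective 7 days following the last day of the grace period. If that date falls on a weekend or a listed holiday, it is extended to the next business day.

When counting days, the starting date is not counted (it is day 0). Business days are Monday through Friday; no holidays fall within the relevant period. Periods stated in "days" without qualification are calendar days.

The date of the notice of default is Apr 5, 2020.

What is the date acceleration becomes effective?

Apr 24, 2020

The last day of the grace period: counting 10 business days from Sunday, Apr 5, 2020 (Apr 6, Apr 7, Apr 8, Apr 9, Apr 10, Apr 13, Apr 14, Apr 15, Apr 16, Apr 17, skipping weekends) reaches Friday, Apr 17, 2020.
The date acceleration becomes effective: Apr 17, 2020 + 7 days = Apr 24, 2020. Apr 24, 2020 is a Friday, so no roll-forward applies.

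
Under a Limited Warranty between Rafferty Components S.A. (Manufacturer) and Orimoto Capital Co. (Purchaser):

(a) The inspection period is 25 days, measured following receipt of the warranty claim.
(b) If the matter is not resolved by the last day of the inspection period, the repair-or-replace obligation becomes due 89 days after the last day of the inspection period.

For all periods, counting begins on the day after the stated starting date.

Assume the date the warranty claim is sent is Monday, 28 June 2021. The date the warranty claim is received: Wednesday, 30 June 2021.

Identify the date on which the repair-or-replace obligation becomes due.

The last day of the inspection period: 30 June 2021 + 25 days = 25 July 2021.
The date on which the repair-or-replace obligation becomes due: 25 July 2021 + 89 days = 22 October 2021.

22 October 2021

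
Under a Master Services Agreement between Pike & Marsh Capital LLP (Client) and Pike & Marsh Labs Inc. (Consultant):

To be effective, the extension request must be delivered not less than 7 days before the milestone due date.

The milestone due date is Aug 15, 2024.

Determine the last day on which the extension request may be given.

Aug 8, 2024

Aug 15, 2024 minus 7 days is Aug 8, 2024.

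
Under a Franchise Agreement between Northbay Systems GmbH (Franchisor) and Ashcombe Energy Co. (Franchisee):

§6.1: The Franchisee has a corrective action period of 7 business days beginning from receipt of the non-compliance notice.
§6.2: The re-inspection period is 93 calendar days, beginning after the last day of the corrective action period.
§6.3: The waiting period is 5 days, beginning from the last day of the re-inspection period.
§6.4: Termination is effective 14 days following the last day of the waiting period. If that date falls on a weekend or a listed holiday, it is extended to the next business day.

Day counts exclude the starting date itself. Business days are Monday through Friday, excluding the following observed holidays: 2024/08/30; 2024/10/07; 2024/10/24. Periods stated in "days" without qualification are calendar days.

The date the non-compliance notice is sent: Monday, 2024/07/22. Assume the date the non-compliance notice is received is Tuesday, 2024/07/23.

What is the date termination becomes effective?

2024/11/21

The last day of the corrective action period: counting 7 business days from Tuesday, 2024/07/23 (Jul 24, Jul 25, Jul 26, Jul 29, Jul 30, Jul 31, Aug 1, skipping weekends) reaches Thursday, 2024/08/01.
The last day of the re-inspection period: 2024/08/01 + 93 days = 2024/11/02.
Adding 5 calendar days to 2024/11/02 gives 2024/11/07, which is the last day of the waiting period.
The date termination becomes effective: 14 calendar days after 2024/11/07 is 2024/11/21. 2024/11/21 is a Thursday and is not a listed holiday, so no roll-forward applies.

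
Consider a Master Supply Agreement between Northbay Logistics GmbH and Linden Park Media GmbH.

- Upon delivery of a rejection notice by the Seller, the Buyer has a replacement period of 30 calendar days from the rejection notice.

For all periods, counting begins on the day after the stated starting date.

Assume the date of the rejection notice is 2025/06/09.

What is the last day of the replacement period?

The last day of the replacement period: 30 calendar days after 2025/06/09 is 2025/07/09.

2025/07/09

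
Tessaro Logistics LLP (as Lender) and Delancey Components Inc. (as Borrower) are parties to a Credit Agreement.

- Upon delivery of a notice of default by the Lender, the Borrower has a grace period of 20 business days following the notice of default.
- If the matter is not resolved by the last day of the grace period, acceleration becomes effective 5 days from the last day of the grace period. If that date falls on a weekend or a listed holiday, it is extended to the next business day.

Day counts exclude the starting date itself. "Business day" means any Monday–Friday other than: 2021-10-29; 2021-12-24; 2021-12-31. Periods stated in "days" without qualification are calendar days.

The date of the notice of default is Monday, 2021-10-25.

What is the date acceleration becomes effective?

From Monday, 2021-10-25, 20 business days (Oct 26, Oct 27, Oct 28, Nov 1, …, Nov 19, Nov 22, Nov 23, skipping weekends and the listed holiday on Oct 29) brings us to Tuesday, 2021-11-23, which is the last day of the grace period.
The date acceleration becomes effective: 5 calendar days after 2021-11-23 is 2021-11-28. That falls on a Sunday, so it rolls to the next business day, Monday, 2021-11-29.

2021-11-29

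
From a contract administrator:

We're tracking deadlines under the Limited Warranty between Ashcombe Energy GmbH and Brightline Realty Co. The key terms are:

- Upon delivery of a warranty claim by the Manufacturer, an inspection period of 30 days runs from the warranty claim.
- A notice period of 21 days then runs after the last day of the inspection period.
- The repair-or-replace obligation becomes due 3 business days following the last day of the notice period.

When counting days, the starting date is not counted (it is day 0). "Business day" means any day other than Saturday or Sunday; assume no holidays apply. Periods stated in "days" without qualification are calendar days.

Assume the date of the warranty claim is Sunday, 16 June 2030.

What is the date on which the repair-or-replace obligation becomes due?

9 August 2030

The last day of the inspection period: 16 June 2030 + 30 days = 16 July 2030.
The last day of the notice period: 21 calendar days after 16 July 2030 is 6 August 2030.
From Tuesday, 6 August 2030, 3 business days (Aug 7, Aug 8, Aug 9, skipping weekends) brings us to Friday, 9 August 2030, which is the date on which the repair-or-replace obligation becomes due.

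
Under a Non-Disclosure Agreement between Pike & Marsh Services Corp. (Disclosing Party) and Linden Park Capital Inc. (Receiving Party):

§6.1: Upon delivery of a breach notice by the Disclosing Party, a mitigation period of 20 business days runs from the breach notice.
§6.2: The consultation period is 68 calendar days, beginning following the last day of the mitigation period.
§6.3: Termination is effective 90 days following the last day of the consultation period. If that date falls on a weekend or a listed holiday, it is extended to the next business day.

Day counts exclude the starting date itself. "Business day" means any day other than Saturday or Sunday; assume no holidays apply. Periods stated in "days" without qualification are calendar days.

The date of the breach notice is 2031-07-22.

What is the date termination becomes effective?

From Tuesday, 2031-07-22, 20 business days (Jul 23, Jul 24, Jul 25, Jul 28, …, Aug 15, Aug 18, Aug 19, skipping weekends) brings us to Tuesday, 2031-08-19, which is the last day of the mitigation period.
Adding 68 calendar days to 2031-08-19 gives 2031-10-26, which is the last day of the consultation period.
The date termination becomes effective: 2031-10-26 + 90 days = 2032-01-24. That falls on a Saturday, so it rolls to the next business day, Monday, 2032-01-26.

2032-01-26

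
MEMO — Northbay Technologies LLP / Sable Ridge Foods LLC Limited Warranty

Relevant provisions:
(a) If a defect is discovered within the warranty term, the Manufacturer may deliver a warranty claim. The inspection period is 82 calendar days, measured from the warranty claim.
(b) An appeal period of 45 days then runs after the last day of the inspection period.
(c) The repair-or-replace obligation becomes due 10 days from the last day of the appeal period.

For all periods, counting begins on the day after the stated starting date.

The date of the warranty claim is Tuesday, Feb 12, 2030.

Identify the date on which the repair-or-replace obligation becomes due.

Jun 29, 2030

The last day of the inspection period: 82 calendar days after Feb 12, 2030 is May 5, 2030.
The last day of the appeal period: 45 calendar days after May 5, 2030 is Jun 19, 2030.
Adding 10 calendar days to Jun 19, 2030 gives Jun 29, 2030, which is the date on which the repair-or-replace obligation becomes due.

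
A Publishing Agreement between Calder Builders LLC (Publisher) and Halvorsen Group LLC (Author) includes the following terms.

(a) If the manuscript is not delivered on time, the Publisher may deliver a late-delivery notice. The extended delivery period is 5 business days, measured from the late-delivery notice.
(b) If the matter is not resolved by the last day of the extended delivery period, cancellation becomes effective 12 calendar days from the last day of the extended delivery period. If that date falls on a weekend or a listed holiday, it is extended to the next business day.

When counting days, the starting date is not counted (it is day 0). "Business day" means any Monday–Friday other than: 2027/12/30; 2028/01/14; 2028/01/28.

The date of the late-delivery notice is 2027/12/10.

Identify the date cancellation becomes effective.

The last day of the extended delivery period: counting 5 business days from Friday, 2027/12/10 (Dec 13, Dec 14, Dec 15, Dec 16, Dec 17, skipping weekends) reaches Friday, 2027/12/17.
Adding 12 calendar days to 2027/12/17 gives 2027/12/29, which is the date cancellation becomes effective. 2027/12/29 is a Wednesday and is not a listed holiday, so no roll-forward applies.

2027/12/29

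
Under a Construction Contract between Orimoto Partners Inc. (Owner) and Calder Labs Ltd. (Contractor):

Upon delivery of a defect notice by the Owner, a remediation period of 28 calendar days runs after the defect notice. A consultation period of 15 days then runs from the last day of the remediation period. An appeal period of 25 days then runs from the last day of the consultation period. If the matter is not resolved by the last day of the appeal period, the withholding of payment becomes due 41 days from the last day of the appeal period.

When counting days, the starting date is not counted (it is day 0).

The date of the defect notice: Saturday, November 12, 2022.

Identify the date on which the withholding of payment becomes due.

March 1, 2023

The last day of the remediation period: November 12, 2022 + 28 days = December 10, 2022.
Adding 15 calendar days to December 10, 2022 gives December 25, 2022, which is the last day of the consultation period.
The last day of the appeal period: December 25, 2022 + 25 days = January 19, 2023.
Adding 41 calendar days to January 19, 2023 gives March 1, 2023, which is the date on which the withholding of payment becomes due.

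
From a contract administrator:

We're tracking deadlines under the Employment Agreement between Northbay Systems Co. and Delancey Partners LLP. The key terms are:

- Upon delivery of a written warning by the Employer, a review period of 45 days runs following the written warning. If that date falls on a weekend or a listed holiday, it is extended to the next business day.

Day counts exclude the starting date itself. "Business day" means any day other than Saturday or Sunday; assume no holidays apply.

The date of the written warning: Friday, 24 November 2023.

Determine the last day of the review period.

8 January 2024

The last day of the review period: 45 calendar days after 24 November 2023 is 8 January 2024. 8 January 2024 is a Monday, so no roll-forward applies.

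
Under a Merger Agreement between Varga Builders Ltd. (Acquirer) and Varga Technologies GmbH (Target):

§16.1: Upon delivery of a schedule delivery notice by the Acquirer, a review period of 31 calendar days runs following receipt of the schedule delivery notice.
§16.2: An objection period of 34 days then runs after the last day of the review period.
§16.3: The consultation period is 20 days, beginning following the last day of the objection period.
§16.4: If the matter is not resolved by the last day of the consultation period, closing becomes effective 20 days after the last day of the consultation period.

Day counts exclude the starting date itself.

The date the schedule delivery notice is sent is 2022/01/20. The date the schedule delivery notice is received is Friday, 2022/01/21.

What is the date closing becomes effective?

Adding 31 calendar days to 2022/01/21 gives 2022/02/21, which is the last day of the review period.
Adding 34 calendar days to 2022/02/21 gives 2022/03/27, which is the last day of the objection period.
The last day of the consultation period: 2022/03/27 + 20 days = 2022/04/16.
The date closing becomes effective: 2022/04/16 + 20 days = 2022/05/06.

2022/05/06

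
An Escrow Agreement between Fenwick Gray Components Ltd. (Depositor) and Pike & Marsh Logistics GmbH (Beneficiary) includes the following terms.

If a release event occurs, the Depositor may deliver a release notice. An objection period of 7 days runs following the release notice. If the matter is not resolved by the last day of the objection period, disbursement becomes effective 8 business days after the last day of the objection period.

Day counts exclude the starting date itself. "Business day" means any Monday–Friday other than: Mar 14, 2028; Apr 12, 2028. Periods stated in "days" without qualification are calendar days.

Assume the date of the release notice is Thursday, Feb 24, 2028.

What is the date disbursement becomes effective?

Adding 7 calendar days to Feb 24, 2028 gives Mar 2, 2028, which is the last day of the objection period.
The date disbursement becomes effective: 8 business days after Thursday, Mar 2, 2028, skipping weekends and the listed holiday on Mar 14 — Mar 3, Mar 6, Mar 7, Mar 8, Mar 9, Mar 10, Mar 13, Mar 15 — lands on Wednesday, Mar 15, 2028.

Mar 15, 2028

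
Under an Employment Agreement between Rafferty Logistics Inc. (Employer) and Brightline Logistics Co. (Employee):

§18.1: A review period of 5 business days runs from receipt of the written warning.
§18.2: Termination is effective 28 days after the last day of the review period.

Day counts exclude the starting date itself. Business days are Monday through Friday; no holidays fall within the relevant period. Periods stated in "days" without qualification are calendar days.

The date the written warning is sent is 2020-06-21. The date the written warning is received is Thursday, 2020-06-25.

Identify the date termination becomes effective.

The last day of the review period: 5 business days after Thursday, 2020-06-25, skipping weekends — Jun 26, Jun 29, Jun 30, Jul 1, Jul 2 — lands on Thursday, 2020-07-02.
The date termination becomes effective: 2020-07-02 + 28 days = 2020-07-30.

2020-07-30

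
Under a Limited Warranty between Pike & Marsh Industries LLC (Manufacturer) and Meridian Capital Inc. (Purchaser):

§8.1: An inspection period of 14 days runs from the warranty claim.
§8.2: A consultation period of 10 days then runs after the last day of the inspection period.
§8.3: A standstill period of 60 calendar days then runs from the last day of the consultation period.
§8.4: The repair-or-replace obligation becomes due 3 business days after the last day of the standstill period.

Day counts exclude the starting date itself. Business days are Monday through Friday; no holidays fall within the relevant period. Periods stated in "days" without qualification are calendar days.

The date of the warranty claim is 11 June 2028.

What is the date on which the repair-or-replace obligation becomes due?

6 September 2028

Adding 14 calendar days to 11 June 2028 gives 25 June 2028, which is the last day of the inspection period.
The last day of the consultation period: 10 calendar days after 25 June 2028 is 5 July 2028.
The last day of the standstill period: 5 July 2028 + 60 days = 3 September 2028.
From Sunday, 3 September 2028, 3 business days (Sep 4, Sep 5, Sep 6, skipping weekends) brings us to Wednesday, 6 September 2028, which is the date on which the repair-or-replace obligation becomes due.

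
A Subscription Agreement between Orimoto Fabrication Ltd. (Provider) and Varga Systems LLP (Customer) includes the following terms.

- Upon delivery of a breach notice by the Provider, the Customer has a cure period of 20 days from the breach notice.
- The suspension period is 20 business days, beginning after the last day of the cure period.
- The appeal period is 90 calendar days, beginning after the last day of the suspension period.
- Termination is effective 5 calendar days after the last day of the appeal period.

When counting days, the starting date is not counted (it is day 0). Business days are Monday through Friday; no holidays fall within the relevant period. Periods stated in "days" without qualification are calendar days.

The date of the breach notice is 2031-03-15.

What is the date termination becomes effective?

The last day of the cure period: 20 calendar days after 2031-03-15 is 2031-04-04.
From Friday, 2031-04-04, 20 business days (Apr 7, Apr 8, Apr 9, Apr 10, …, Apr 30, May 1, May 2, skipping weekends) brings us to Friday, 2031-05-02, which is the last day of the suspension period.
The last day of the appeal period: 90 calendar days after 2031-05-02 is 2031-07-31.
The date termination becomes effective: 5 calendar days after 2031-07-31 is 2031-08-05.

2031-08-05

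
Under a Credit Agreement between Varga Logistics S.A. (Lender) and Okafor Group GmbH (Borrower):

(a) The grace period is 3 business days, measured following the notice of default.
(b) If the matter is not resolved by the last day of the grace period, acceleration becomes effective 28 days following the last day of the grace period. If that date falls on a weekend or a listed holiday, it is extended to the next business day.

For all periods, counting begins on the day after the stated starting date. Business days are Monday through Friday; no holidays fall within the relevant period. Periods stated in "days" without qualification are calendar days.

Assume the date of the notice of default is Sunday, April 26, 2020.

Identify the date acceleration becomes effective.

The last day of the grace period: counting 3 business days from Sunday, April 26, 2020 (Apr 27, Apr 28, Apr 29, skipping weekends) reaches Wednesday, April 29, 2020.
The date acceleration becomes effective: 28 calendar days after April 29, 2020 is May 27, 2020. May 27, 2020 is a Wednesday, so no roll-forward applies.

May 27, 2020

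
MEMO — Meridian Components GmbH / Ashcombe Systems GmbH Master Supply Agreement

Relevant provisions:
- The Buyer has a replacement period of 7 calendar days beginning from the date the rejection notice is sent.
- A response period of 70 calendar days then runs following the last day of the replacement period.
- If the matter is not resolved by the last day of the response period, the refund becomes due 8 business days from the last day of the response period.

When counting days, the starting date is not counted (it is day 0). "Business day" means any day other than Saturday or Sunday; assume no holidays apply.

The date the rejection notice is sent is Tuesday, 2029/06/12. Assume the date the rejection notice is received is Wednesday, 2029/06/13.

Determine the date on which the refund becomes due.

Adding 7 calendar days to 2029/06/12 gives 2029/06/19, which is the last day of the replacement period.
The last day of the response period: 2029/06/19 + 70 days = 2029/08/28.
The date on which the refund becomes due: 8 business days after Tuesday, 2029/08/28, skipping weekends — Aug 29, Aug 30, Aug 31, Sep 3, Sep 4, Sep 5, Sep 6, Sep 7 — lands on Friday, 2029/09/07.

2029/09/07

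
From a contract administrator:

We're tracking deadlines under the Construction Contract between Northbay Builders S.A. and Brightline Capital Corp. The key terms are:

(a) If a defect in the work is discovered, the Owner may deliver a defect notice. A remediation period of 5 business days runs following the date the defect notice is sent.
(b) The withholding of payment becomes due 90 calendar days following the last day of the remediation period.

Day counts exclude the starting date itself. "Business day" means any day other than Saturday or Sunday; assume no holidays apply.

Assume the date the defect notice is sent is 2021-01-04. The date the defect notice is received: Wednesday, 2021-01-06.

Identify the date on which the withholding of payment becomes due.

2021-04-11

The last day of the remediation period: 5 business days after Monday, 2021-01-04, skipping weekends — Jan 5, Jan 6, Jan 7, Jan 8, Jan 11 — lands on Monday, 2021-01-11.
Adding 90 calendar days to 2021-01-11 gives 2021-04-11, which is the date on which the withholding of payment becomes due.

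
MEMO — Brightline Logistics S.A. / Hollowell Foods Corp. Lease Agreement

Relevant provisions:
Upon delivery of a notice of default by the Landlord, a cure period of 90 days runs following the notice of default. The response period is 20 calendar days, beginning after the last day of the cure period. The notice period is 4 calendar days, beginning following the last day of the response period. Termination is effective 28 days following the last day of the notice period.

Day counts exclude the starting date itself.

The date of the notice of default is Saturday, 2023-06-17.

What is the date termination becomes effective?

2023-11-06

Adding 90 calendar days to 2023-06-17 gives 2023-09-15, which is the last day of the cure period.
Adding 20 calendar days to 2023-09-15 gives 2023-10-05, which is the last day of the response period.
Adding 4 calendar days to 2023-10-05 gives 2023-10-09, which is the last day of the notice period.
The date termination becomes effective: 2023-10-09 + 28 days = 2023-11-06.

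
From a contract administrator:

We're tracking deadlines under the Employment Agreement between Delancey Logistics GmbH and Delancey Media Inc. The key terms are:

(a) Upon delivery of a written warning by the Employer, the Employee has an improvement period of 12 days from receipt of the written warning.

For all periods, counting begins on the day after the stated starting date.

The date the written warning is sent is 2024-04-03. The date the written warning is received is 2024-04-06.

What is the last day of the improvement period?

2024-04-18

Adding 12 calendar days to 2024-04-06 gives 2024-04-18, which is the last day of the improvement period.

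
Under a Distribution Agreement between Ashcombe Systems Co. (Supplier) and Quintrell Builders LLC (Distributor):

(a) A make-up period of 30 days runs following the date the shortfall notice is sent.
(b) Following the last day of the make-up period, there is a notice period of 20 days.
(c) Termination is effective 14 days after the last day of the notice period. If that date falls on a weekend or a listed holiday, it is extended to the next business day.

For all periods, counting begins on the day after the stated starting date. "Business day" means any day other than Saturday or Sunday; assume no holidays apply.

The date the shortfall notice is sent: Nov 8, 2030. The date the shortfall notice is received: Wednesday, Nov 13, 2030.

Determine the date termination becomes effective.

The last day of the make-up period: 30 calendar days after Nov 8, 2030 is Dec 8, 2030.
The last day of the notice period: 20 calendar days after Dec 8, 2030 is Dec 28, 2030.
Adding 14 calendar days to Dec 28, 2030 gives Jan 11, 2031, which is the date termination becomes effective. That falls on a Saturday, so it rolls to the next business day, Monday, Jan 13, 2031.

Jan 13, 2031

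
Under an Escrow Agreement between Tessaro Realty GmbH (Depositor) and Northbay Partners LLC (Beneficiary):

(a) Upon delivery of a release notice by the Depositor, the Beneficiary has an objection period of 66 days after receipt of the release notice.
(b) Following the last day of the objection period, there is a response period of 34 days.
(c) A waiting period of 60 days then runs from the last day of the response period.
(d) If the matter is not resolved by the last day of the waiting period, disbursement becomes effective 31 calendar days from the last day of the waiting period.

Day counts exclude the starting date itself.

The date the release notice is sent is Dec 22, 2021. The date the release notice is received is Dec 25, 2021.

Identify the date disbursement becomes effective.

Adding 66 calendar days to Dec 25, 2021 gives Mar 1, 2022, which is the last day of the objection period.
The last day of the response period: Mar 1, 2022 + 34 days = Apr 4, 2022.
Adding 60 calendar days to Apr 4, 2022 gives Jun 3, 2022, which is the last day of the waiting period.
The date disbursement becomes effective: 31 calendar days after Jun 3, 2022 is Jul 4, 2022.

Jul 4, 2022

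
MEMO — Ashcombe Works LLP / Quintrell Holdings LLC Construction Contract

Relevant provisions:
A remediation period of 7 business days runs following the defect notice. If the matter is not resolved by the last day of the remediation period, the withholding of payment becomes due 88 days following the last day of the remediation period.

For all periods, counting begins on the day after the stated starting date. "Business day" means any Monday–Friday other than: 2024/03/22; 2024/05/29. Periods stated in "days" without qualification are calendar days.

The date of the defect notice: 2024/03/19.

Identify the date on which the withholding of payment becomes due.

From Tuesday, 2024/03/19, 7 business days (Mar 20, Mar 21, Mar 25, Mar 26, Mar 27, Mar 28, Mar 29, skipping weekends and the listed holiday on Mar 22) brings us to Friday, 2024/03/29, which is the last day of the remediation period.
The date on which the withholding of payment becomes due: 2024/03/29 + 88 days = 2024/06/25.

2024/06/25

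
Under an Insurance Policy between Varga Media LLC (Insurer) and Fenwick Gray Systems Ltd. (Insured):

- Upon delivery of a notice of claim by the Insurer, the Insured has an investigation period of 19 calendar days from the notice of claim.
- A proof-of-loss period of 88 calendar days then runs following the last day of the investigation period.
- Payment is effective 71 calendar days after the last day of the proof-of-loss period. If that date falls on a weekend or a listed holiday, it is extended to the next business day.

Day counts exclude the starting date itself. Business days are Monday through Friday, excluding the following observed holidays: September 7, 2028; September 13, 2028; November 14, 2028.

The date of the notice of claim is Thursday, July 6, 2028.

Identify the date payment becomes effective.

January 1, 2029

The last day of the investigation period: 19 calendar days after July 6, 2028 is July 25, 2028.
The last day of the proof-of-loss period: 88 calendar days after July 25, 2028 is October 21, 2028.
Adding 71 calendar days to October 21, 2028 gives December 31, 2028, which is the date payment becomes effective. That falls on a Sunday, so it rolls to the next business day, Monday, January 1, 2029.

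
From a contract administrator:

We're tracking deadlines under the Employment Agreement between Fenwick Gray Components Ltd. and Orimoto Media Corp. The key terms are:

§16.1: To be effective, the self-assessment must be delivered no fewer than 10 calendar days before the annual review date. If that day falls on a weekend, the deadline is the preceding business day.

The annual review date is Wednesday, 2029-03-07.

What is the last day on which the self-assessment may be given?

2029-02-23

2029-03-07 minus 10 days is 2029-02-25. That is a Sunday, so the deadline moves back to Friday, 2029-02-23.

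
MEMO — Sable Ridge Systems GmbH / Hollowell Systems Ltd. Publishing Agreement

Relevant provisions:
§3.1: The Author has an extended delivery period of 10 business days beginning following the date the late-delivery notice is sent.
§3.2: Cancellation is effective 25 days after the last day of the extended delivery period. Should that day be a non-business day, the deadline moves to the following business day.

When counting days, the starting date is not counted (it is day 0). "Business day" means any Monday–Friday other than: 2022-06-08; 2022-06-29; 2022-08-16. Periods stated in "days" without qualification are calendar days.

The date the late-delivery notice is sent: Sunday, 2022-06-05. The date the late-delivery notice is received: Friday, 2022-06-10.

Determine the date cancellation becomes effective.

2022-07-15

The last day of the extended delivery period: 10 business days after Sunday, 2022-06-05, skipping weekends and the listed holiday on Jun 8 — Jun 6, Jun 7, Jun 9, Jun 10, Jun 13, Jun 14, Jun 15, Jun 16, Jun 17, Jun 20 — lands on Monday, 2022-06-20.
Adding 25 calendar days to 2022-06-20 gives 2022-07-15, which is the date cancellation becomes effective. 2022-07-15 is a Friday and is not a listed holiday, so no roll-forward applies.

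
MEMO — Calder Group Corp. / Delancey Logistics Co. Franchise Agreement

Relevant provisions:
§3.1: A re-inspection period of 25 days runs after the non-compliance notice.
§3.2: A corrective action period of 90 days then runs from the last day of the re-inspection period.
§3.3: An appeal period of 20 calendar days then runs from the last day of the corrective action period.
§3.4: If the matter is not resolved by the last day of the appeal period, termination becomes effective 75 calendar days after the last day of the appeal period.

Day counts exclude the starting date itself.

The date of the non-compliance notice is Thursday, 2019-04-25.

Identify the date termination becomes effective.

Adding 25 calendar days to 2019-04-25 gives 2019-05-20, which is the last day of the re-inspection period.
Adding 90 calendar days to 2019-05-20 gives 2019-08-18, which is the last day of the corrective action period.
Adding 20 calendar days to 2019-08-18 gives 2019-09-07, which is the last day of the appeal period.
The date termination becomes effective: 75 calendar days after 2019-09-07 is 2019-11-21.

2019-11-21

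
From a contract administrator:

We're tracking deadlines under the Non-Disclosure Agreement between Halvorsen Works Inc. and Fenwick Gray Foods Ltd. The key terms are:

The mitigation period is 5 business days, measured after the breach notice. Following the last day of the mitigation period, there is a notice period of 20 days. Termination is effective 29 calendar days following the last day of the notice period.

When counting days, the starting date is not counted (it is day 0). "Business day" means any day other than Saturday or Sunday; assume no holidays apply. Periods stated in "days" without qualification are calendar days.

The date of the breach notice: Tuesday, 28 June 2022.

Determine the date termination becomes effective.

The last day of the mitigation period: 5 business days after Tuesday, 28 June 2022, skipping weekends — Jun 29, Jun 30, Jul 1, Jul 4, Jul 5 — lands on Tuesday, 5 July 2022.
The last day of the notice period: 20 calendar days after 5 July 2022 is 25 July 2022.
Adding 29 calendar days to 25 July 2022 gives 23 August 2022, which is the date termination becomes effective.

23 August 2022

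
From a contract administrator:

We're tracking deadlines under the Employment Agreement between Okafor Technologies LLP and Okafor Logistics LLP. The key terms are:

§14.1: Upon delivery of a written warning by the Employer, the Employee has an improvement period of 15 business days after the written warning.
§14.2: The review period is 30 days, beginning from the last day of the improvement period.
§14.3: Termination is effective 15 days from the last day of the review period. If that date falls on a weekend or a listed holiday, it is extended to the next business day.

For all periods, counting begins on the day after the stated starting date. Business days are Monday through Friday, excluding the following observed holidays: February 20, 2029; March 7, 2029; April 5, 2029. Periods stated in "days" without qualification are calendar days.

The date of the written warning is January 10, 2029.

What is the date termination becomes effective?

The last day of the improvement period: counting 15 business days from Wednesday, January 10, 2029 (Jan 11, Jan 12, Jan 15, Jan 16, …, Jan 29, Jan 30, Jan 31, skipping weekends) reaches Wednesday, January 31, 2029.
The last day of the review period: 30 calendar days after January 31, 2029 is March 2, 2029.
Adding 15 calendar days to March 2, 2029 gives March 17, 2029, which is the date termination becomes effective. That falls on a Saturday, so it rolls to the next business day, Monday, March 19, 2029.

March 19, 2029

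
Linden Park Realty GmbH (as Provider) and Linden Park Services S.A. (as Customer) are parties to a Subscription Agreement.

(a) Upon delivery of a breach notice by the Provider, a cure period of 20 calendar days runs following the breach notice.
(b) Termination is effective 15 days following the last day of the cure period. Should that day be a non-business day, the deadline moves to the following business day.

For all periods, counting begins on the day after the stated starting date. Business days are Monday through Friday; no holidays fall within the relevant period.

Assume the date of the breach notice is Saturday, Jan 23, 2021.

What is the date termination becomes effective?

Mar 1, 2021

The last day of the cure period: 20 calendar days after Jan 23, 2021 is Feb 12, 2021.
The date termination becomes effective: Feb 12, 2021 + 15 days = Feb 27, 2021. That falls on a Saturday, so it rolls to the next business day, Monday, Mar 1, 2021.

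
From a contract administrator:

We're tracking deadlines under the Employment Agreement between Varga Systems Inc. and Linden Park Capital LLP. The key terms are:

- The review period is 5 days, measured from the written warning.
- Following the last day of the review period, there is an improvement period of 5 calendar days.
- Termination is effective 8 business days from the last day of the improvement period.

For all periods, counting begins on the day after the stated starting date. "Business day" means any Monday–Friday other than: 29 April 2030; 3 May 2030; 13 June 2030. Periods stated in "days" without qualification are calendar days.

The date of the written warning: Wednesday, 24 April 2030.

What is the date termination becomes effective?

15 May 2030

The last day of the review period: 5 calendar days after 24 April 2030 is 29 April 2030.
The last day of the improvement period: 5 calendar days after 29 April 2030 is 4 May 2030.
The date termination becomes effective: counting 8 business days from Saturday, 4 May 2030 (May 6, May 7, May 8, May 9, May 10, May 13, May 14, May 15, skipping weekends) reaches Wednesday, 15 May 2030.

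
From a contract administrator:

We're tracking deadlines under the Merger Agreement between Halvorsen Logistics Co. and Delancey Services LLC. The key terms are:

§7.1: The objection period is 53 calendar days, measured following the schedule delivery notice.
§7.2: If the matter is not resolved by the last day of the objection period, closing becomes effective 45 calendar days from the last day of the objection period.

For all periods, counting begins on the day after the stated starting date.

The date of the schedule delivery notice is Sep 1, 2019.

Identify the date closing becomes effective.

Adding 53 calendar days to Sep 1, 2019 gives Oct 24, 2019, which is the last day of the objection period.
Adding 45 calendar days to Oct 24, 2019 gives Dec 8, 2019, which is the date closing becomes effective.

Dec 8, 2019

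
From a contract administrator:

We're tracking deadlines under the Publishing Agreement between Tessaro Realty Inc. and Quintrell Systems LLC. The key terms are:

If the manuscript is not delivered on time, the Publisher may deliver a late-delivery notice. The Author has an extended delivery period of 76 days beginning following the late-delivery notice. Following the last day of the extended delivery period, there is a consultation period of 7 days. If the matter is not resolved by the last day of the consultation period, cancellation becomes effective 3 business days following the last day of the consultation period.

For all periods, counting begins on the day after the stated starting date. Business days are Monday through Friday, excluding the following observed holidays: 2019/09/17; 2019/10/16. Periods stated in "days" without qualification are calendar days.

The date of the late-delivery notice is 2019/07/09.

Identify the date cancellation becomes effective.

2019/10/03

The last day of the extended delivery period: 2019/07/09 + 76 days = 2019/09/23.
The last day of the consultation period: 7 calendar days after 2019/09/23 is 2019/09/30.
The date cancellation becomes effective: counting 3 business days from Monday, 2019/09/30 (Oct 1, Oct 2, Oct 3, skipping weekends) reaches Thursday, 2019/10/03.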